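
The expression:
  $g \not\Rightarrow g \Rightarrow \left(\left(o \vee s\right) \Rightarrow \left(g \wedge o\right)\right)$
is always true.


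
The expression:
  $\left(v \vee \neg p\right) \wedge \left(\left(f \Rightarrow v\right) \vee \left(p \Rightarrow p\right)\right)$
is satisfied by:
  {v: True, p: False}
  {p: False, v: False}
  {p: True, v: True}


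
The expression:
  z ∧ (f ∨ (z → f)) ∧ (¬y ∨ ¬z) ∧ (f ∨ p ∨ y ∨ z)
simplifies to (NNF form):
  f ∧ z ∧ ¬y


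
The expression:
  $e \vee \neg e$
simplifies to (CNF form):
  $\text{True}$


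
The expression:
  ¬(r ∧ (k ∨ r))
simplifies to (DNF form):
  ¬r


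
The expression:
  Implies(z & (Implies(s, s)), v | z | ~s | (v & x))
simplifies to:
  True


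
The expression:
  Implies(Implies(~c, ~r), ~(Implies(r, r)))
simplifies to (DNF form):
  r & ~c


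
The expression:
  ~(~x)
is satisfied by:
  {x: True}


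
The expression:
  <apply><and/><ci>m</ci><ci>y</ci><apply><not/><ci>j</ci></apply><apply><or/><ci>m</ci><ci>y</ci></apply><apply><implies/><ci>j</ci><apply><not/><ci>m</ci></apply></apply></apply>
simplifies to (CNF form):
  <apply><and/><ci>m</ci><ci>y</ci><apply><not/><ci>j</ci></apply></apply>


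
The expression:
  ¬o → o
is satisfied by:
  {o: True}


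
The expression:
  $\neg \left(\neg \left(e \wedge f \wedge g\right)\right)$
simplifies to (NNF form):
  $e \wedge f \wedge g$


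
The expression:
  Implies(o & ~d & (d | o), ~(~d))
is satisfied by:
  {d: True, o: False}
  {o: False, d: False}
  {o: True, d: True}


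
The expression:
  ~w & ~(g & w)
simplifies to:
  ~w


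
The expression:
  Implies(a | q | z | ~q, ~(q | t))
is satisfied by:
  {q: False, t: False}


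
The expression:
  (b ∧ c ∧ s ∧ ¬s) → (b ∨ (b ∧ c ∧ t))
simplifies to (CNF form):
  True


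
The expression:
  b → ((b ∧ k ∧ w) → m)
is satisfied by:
  {m: True, w: False, k: False, b: False}
  {m: False, w: False, k: False, b: False}
  {b: True, m: True, w: False, k: False}
  {b: True, m: False, w: False, k: False}
  {m: True, k: True, b: False, w: False}
  {k: True, b: False, w: False, m: False}
  {b: True, k: True, m: True, w: False}
  {b: True, k: True, m: False, w: False}
  {m: True, w: True, b: False, k: False}
  {w: True, b: False, k: False, m: False}
  {m: True, b: True, w: True, k: False}
  {b: True, w: True, m: False, k: False}
  {m: True, k: True, w: True, b: False}
  {k: True, w: True, b: False, m: False}
  {b: True, k: True, w: True, m: True}


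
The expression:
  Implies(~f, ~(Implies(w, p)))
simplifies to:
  f | (w & ~p)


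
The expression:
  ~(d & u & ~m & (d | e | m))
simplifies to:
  m | ~d | ~u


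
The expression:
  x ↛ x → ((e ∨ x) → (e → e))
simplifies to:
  True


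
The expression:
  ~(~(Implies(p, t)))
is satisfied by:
  {t: True, p: False}
  {p: False, t: False}
  {p: True, t: True}


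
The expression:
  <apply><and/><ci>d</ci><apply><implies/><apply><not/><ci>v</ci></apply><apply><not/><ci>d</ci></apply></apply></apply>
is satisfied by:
  {d: True, v: True}


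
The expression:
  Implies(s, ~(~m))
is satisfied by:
  {m: True, s: False}
  {s: False, m: False}
  {s: True, m: True}


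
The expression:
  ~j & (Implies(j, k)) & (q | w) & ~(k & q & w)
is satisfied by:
  {q: True, k: False, w: False, j: False}
  {w: True, q: False, k: False, j: False}
  {q: True, w: True, k: False, j: False}
  {q: True, k: True, w: False, j: False}
  {w: True, k: True, q: False, j: False}


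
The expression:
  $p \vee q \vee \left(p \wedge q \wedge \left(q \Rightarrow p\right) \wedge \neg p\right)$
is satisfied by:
  {q: True, p: True}
  {q: True, p: False}
  {p: True, q: False}


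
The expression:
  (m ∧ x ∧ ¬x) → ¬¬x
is always true.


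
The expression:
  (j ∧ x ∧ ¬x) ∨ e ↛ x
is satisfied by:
  {e: True, x: False}


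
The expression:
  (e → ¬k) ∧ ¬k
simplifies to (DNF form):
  ¬k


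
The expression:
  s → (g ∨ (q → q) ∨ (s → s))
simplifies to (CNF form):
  True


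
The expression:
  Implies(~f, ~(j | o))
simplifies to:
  f | (~j & ~o)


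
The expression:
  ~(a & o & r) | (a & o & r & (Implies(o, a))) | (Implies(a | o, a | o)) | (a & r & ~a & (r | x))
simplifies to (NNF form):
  True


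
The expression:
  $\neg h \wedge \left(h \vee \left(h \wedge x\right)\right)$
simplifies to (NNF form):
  $\text{False}$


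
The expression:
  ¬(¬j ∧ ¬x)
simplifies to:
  j ∨ x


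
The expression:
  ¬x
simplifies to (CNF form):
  ¬x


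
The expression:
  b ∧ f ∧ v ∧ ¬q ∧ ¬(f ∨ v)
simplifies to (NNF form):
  False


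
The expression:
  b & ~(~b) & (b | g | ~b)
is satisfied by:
  {b: True}


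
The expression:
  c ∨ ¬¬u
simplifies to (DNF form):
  c ∨ u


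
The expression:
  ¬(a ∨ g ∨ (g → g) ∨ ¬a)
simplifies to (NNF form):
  False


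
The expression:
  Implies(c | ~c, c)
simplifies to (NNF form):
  c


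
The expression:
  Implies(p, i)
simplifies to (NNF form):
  i | ~p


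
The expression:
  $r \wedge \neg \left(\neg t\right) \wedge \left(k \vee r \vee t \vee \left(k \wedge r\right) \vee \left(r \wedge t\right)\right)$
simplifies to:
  $r \wedge t$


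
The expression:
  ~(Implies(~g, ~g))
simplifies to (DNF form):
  False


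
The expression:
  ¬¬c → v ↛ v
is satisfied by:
  {c: False}


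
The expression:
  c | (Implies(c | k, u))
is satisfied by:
  {u: True, c: True, k: False}
  {u: True, k: False, c: False}
  {c: True, k: False, u: False}
  {c: False, k: False, u: False}
  {u: True, c: True, k: True}
  {u: True, k: True, c: False}
  {c: True, k: True, u: False}


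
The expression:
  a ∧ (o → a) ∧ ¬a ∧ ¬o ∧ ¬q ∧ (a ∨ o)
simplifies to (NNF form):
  False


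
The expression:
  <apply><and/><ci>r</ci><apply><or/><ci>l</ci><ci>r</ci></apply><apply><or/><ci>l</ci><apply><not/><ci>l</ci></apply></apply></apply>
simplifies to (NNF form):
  <ci>r</ci>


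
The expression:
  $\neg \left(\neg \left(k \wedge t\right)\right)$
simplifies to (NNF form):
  $k \wedge t$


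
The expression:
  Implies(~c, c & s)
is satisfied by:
  {c: True}


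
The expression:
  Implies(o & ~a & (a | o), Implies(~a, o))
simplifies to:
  True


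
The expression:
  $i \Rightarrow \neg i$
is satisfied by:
  {i: False}


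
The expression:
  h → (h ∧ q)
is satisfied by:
  {q: True, h: False}
  {h: False, q: False}
  {h: True, q: True}


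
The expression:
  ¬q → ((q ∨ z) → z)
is always true.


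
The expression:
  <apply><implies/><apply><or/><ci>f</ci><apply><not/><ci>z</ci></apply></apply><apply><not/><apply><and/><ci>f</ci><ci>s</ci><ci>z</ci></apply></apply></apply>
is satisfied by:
  {s: False, z: False, f: False}
  {f: True, s: False, z: False}
  {z: True, s: False, f: False}
  {f: True, z: True, s: False}
  {s: True, f: False, z: False}
  {f: True, s: True, z: False}
  {z: True, s: True, f: False}


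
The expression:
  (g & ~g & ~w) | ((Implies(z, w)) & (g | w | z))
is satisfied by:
  {g: True, w: True, z: False}
  {w: True, z: False, g: False}
  {g: True, w: True, z: True}
  {w: True, z: True, g: False}
  {g: True, z: False, w: False}


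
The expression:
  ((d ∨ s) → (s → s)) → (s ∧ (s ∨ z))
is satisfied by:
  {s: True}


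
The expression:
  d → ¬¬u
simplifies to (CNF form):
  u ∨ ¬d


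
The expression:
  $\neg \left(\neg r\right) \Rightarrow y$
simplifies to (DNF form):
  $y \vee \neg r$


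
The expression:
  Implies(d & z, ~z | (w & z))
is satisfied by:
  {w: True, z: False, d: False}
  {w: False, z: False, d: False}
  {d: True, w: True, z: False}
  {d: True, w: False, z: False}
  {z: True, w: True, d: False}
  {z: True, w: False, d: False}
  {z: True, d: True, w: True}


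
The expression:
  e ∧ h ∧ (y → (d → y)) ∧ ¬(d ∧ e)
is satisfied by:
  {h: True, e: True, d: False}


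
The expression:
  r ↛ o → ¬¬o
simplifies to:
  o ∨ ¬r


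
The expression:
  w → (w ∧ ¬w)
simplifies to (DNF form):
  ¬w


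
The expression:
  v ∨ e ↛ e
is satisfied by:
  {v: True}


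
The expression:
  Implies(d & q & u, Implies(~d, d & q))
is always true.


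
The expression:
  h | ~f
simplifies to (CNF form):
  h | ~f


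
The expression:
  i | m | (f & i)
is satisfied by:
  {i: True, m: True}
  {i: True, m: False}
  {m: True, i: False}


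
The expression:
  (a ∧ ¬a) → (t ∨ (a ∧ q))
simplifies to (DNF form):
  True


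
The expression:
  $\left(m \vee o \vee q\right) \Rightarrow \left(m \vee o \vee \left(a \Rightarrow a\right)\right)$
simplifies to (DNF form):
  $\text{True}$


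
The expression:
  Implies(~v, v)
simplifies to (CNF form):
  v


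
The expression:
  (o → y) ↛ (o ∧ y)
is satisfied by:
  {o: False}


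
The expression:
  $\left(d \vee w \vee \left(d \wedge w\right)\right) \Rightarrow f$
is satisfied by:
  {f: True, d: False, w: False}
  {f: True, w: True, d: False}
  {f: True, d: True, w: False}
  {f: True, w: True, d: True}
  {w: False, d: False, f: False}


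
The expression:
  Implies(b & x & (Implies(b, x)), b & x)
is always true.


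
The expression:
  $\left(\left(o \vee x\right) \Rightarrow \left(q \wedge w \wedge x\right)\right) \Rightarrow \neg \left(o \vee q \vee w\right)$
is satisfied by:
  {o: True, x: True, w: False, q: False}
  {x: True, o: False, w: False, q: False}
  {o: True, x: False, w: False, q: False}
  {o: False, x: False, w: False, q: False}
  {o: True, q: True, x: True, w: False}
  {q: True, x: True, o: False, w: False}
  {o: True, q: True, x: False, w: False}
  {o: True, w: True, x: True, q: False}
  {w: True, x: True, q: False, o: False}
  {w: True, o: True, q: False, x: False}
  {o: True, w: True, q: True, x: False}


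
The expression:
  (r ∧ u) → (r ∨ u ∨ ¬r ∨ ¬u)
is always true.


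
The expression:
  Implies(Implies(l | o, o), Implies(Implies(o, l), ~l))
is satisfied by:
  {l: False, o: False}
  {o: True, l: False}
  {l: True, o: False}


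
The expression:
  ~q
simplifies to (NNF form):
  ~q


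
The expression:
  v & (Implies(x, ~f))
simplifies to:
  v & (~f | ~x)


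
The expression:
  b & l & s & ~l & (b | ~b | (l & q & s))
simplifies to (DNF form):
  False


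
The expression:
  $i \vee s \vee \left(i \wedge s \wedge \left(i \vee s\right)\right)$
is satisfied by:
  {i: True, s: True}
  {i: True, s: False}
  {s: True, i: False}


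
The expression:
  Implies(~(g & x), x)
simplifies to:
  x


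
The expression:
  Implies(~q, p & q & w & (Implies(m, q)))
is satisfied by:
  {q: True}


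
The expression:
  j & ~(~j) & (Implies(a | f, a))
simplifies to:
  j & (a | ~f)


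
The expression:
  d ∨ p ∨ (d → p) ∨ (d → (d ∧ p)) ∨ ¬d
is always true.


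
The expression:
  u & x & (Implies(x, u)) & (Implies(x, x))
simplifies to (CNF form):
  u & x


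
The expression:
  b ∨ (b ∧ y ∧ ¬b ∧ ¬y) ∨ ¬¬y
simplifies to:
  b ∨ y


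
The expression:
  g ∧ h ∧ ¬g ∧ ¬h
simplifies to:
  False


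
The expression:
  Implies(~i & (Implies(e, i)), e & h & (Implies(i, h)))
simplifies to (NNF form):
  e | i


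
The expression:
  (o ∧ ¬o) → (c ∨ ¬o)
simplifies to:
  True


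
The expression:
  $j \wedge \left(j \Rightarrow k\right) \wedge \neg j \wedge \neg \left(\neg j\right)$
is never true.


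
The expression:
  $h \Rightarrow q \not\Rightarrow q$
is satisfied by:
  {h: False}


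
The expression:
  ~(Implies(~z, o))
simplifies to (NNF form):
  ~o & ~z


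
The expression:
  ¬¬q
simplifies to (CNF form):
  q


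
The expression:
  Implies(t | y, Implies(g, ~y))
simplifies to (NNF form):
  ~g | ~y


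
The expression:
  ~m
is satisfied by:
  {m: False}


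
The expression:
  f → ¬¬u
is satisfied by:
  {u: True, f: False}
  {f: False, u: False}
  {f: True, u: True}


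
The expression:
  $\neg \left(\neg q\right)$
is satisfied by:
  {q: True}


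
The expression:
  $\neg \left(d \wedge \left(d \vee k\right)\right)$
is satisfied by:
  {d: False}


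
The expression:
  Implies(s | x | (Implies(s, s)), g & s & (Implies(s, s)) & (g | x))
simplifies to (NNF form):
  g & s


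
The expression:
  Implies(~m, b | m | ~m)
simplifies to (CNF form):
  True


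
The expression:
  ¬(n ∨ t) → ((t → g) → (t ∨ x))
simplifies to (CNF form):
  n ∨ t ∨ x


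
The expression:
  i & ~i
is never true.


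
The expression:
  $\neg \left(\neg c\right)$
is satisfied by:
  {c: True}


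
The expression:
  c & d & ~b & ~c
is never true.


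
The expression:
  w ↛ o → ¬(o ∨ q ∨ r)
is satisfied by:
  {o: True, r: False, w: False, q: False}
  {o: True, q: True, r: False, w: False}
  {o: True, r: True, w: False, q: False}
  {o: True, q: True, r: True, w: False}
  {q: False, r: False, w: False, o: False}
  {q: True, r: False, w: False, o: False}
  {r: True, q: False, w: False, o: False}
  {q: True, r: True, w: False, o: False}
  {w: True, o: True, q: False, r: False}
  {q: True, w: True, o: True, r: False}
  {w: True, o: True, r: True, q: False}
  {q: True, w: True, o: True, r: True}
  {w: True, o: False, r: False, q: False}


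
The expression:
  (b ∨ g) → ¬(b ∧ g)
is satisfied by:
  {g: False, b: False}
  {b: True, g: False}
  {g: True, b: False}


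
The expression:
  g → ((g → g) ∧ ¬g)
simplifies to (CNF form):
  ¬g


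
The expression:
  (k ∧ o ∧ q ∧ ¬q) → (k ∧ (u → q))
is always true.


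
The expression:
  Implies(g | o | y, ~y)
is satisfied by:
  {y: False}


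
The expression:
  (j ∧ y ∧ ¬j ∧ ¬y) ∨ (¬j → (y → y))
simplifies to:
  True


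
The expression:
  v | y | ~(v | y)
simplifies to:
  True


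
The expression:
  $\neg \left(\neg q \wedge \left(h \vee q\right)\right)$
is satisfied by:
  {q: True, h: False}
  {h: False, q: False}
  {h: True, q: True}


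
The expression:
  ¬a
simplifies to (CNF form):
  ¬a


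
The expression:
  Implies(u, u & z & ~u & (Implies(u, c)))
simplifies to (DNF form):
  ~u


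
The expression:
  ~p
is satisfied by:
  {p: False}


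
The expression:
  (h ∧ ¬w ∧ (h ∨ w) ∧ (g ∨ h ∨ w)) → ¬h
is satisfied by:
  {w: True, h: False}
  {h: False, w: False}
  {h: True, w: True}


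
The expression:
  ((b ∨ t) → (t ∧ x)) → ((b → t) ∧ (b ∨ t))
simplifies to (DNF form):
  b ∨ t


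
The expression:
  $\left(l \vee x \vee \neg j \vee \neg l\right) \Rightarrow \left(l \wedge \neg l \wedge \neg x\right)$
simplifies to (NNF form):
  $\text{False}$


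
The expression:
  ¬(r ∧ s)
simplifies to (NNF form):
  ¬r ∨ ¬s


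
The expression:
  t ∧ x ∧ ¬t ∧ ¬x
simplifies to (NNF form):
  False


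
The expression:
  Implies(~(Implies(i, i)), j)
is always true.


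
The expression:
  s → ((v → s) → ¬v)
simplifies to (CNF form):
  ¬s ∨ ¬v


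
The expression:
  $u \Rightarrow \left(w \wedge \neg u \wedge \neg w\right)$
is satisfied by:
  {u: False}


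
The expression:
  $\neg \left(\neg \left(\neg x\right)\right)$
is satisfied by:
  {x: False}


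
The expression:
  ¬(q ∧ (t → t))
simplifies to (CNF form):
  ¬q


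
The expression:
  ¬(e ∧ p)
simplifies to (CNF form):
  ¬e ∨ ¬p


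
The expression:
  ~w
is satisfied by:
  {w: False}


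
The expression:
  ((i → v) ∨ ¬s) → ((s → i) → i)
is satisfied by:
  {i: True, s: True}
  {i: True, s: False}
  {s: True, i: False}


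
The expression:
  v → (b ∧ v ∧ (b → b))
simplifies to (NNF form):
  b ∨ ¬v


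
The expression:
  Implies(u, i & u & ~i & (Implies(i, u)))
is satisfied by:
  {u: False}


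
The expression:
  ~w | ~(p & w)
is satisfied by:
  {p: False, w: False}
  {w: True, p: False}
  {p: True, w: False}


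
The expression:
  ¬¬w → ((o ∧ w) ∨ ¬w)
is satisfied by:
  {o: True, w: False}
  {w: False, o: False}
  {w: True, o: True}


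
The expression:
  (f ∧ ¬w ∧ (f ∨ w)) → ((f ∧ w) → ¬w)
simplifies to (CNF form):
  True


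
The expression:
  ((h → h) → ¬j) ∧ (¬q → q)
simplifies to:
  q ∧ ¬j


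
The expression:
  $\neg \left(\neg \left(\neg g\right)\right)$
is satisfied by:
  {g: False}


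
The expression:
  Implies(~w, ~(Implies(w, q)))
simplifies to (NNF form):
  w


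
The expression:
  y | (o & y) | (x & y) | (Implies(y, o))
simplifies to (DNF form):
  True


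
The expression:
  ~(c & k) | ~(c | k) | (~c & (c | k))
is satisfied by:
  {k: False, c: False}
  {c: True, k: False}
  {k: True, c: False}


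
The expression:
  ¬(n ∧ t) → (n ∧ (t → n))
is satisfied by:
  {n: True}


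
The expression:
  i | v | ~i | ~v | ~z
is always true.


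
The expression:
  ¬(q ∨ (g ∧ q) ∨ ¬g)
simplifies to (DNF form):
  g ∧ ¬q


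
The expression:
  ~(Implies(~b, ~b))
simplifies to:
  False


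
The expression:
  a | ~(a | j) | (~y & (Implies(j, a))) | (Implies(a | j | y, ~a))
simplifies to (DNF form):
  True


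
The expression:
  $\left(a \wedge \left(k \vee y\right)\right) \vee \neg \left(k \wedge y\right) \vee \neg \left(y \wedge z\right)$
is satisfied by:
  {a: True, k: False, z: False, y: False}
  {a: False, k: False, z: False, y: False}
  {a: True, y: True, k: False, z: False}
  {y: True, a: False, k: False, z: False}
  {a: True, z: True, y: False, k: False}
  {z: True, y: False, k: False, a: False}
  {a: True, y: True, z: True, k: False}
  {y: True, z: True, a: False, k: False}
  {a: True, k: True, y: False, z: False}
  {k: True, y: False, z: False, a: False}
  {a: True, y: True, k: True, z: False}
  {y: True, k: True, a: False, z: False}
  {a: True, z: True, k: True, y: False}
  {z: True, k: True, y: False, a: False}
  {a: True, y: True, z: True, k: True}


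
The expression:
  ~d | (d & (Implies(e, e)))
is always true.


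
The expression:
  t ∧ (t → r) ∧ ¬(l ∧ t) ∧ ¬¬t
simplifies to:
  r ∧ t ∧ ¬l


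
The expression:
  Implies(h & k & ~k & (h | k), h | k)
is always true.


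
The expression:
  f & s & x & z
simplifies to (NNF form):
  f & s & x & z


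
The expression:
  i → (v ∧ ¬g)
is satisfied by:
  {v: True, g: False, i: False}
  {g: False, i: False, v: False}
  {v: True, g: True, i: False}
  {g: True, v: False, i: False}
  {i: True, v: True, g: False}


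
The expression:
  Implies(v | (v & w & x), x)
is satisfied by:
  {x: True, v: False}
  {v: False, x: False}
  {v: True, x: True}


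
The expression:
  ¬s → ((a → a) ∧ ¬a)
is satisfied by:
  {s: True, a: False}
  {a: False, s: False}
  {a: True, s: True}


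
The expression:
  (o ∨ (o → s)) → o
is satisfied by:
  {o: True}


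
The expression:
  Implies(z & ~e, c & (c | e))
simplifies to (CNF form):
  c | e | ~z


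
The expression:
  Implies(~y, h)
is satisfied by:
  {y: True, h: True}
  {y: True, h: False}
  {h: True, y: False}


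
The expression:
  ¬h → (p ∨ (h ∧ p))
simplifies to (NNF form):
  h ∨ p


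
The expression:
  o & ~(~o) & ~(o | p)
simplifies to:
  False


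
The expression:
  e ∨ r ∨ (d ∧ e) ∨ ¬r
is always true.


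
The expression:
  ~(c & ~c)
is always true.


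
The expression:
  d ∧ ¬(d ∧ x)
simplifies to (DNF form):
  d ∧ ¬x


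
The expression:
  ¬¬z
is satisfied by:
  {z: True}


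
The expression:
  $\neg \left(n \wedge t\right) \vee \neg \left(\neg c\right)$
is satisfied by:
  {c: True, t: False, n: False}
  {t: False, n: False, c: False}
  {c: True, n: True, t: False}
  {n: True, t: False, c: False}
  {c: True, t: True, n: False}
  {t: True, c: False, n: False}
  {c: True, n: True, t: True}


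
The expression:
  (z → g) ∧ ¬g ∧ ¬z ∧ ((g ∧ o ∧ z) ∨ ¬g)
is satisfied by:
  {g: False, z: False}


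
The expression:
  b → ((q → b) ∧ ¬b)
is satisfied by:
  {b: False}


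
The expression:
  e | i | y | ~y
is always true.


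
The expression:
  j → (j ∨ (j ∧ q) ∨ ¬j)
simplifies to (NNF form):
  True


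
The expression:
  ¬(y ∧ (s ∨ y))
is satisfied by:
  {y: False}


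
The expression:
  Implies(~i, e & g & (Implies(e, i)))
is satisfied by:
  {i: True}


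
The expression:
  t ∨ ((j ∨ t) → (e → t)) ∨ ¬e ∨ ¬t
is always true.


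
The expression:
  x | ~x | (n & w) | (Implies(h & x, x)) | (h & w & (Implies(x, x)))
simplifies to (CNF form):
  True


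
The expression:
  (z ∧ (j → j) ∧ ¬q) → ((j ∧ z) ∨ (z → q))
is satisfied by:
  {q: True, j: True, z: False}
  {q: True, j: False, z: False}
  {j: True, q: False, z: False}
  {q: False, j: False, z: False}
  {q: True, z: True, j: True}
  {q: True, z: True, j: False}
  {z: True, j: True, q: False}


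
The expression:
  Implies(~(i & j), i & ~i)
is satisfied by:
  {i: True, j: True}


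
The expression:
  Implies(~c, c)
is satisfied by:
  {c: True}


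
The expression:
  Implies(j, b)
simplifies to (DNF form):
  b | ~j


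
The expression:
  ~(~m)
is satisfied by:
  {m: True}


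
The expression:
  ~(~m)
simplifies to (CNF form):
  m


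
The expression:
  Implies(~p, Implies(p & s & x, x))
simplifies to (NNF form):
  True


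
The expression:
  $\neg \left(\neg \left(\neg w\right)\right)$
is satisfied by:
  {w: False}


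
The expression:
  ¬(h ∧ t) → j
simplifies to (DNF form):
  j ∨ (h ∧ t)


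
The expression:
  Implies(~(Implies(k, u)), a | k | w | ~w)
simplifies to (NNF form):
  True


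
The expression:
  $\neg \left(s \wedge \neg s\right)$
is always true.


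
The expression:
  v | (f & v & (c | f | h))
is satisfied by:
  {v: True}


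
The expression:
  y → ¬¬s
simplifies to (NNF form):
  s ∨ ¬y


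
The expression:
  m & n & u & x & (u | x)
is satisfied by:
  {m: True, u: True, x: True, n: True}


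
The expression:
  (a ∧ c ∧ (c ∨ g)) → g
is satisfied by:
  {g: True, c: False, a: False}
  {c: False, a: False, g: False}
  {a: True, g: True, c: False}
  {a: True, c: False, g: False}
  {g: True, c: True, a: False}
  {c: True, g: False, a: False}
  {a: True, c: True, g: True}


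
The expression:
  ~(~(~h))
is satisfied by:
  {h: False}


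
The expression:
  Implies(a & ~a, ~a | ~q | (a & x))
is always true.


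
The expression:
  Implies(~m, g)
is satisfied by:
  {m: True, g: True}
  {m: True, g: False}
  {g: True, m: False}


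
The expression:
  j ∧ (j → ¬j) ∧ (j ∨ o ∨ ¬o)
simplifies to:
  False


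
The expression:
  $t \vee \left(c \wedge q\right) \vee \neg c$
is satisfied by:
  {t: True, q: True, c: False}
  {t: True, c: False, q: False}
  {q: True, c: False, t: False}
  {q: False, c: False, t: False}
  {t: True, q: True, c: True}
  {t: True, c: True, q: False}
  {q: True, c: True, t: False}


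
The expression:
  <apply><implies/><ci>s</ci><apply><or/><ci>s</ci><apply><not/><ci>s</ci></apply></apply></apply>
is always true.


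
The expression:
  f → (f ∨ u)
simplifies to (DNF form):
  True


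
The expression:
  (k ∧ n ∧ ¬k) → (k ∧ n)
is always true.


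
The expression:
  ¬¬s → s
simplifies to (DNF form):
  True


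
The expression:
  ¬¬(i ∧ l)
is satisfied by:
  {i: True, l: True}


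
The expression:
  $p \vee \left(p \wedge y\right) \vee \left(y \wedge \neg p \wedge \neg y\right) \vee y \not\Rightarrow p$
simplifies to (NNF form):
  $p \vee y$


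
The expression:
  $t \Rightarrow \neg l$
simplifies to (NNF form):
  $\neg l \vee \neg t$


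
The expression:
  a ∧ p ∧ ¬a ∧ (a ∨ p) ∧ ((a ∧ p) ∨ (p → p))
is never true.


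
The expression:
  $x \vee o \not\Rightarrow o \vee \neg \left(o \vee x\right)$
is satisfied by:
  {x: True, o: False}
  {o: False, x: False}
  {o: True, x: True}


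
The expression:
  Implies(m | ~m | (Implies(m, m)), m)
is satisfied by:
  {m: True}


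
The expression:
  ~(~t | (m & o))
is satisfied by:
  {t: True, m: False, o: False}
  {t: True, o: True, m: False}
  {t: True, m: True, o: False}


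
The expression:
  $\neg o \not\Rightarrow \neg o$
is never true.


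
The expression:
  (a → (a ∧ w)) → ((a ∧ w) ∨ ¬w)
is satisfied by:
  {a: True, w: False}
  {w: False, a: False}
  {w: True, a: True}


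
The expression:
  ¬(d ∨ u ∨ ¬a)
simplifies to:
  a ∧ ¬d ∧ ¬u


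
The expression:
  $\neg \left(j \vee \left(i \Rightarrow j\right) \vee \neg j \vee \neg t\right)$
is never true.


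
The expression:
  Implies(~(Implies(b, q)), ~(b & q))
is always true.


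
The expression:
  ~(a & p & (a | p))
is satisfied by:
  {p: False, a: False}
  {a: True, p: False}
  {p: True, a: False}


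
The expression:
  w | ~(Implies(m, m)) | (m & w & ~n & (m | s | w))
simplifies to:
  w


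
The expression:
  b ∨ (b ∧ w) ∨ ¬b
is always true.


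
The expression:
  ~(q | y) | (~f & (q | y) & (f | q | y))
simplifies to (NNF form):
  ~f | (~q & ~y)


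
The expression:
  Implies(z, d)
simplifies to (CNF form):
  d | ~z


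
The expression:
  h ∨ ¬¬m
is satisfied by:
  {m: True, h: True}
  {m: True, h: False}
  {h: True, m: False}


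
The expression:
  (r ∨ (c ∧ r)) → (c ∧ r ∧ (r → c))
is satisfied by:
  {c: True, r: False}
  {r: False, c: False}
  {r: True, c: True}


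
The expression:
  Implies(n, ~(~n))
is always true.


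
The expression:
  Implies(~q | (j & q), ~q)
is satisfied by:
  {q: False, j: False}
  {j: True, q: False}
  {q: True, j: False}


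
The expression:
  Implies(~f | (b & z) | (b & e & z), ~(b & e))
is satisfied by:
  {f: True, z: False, e: False, b: False}
  {b: False, z: False, f: False, e: False}
  {f: True, z: True, b: False, e: False}
  {z: True, b: False, f: False, e: False}
  {b: True, f: True, z: False, e: False}
  {b: True, z: False, f: False, e: False}
  {b: True, f: True, z: True, e: False}
  {b: True, z: True, f: False, e: False}
  {e: True, f: True, b: False, z: False}
  {e: True, b: False, z: False, f: False}
  {e: True, f: True, z: True, b: False}
  {e: True, z: True, b: False, f: False}
  {e: True, f: True, b: True, z: False}


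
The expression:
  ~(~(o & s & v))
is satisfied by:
  {s: True, o: True, v: True}


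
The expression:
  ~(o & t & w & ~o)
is always true.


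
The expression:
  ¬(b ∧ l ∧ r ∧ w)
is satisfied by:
  {l: False, b: False, w: False, r: False}
  {r: True, l: False, b: False, w: False}
  {w: True, l: False, b: False, r: False}
  {r: True, w: True, l: False, b: False}
  {b: True, r: False, l: False, w: False}
  {r: True, b: True, l: False, w: False}
  {w: True, b: True, r: False, l: False}
  {r: True, w: True, b: True, l: False}
  {l: True, w: False, b: False, r: False}
  {r: True, l: True, w: False, b: False}
  {w: True, l: True, r: False, b: False}
  {r: True, w: True, l: True, b: False}
  {b: True, l: True, w: False, r: False}
  {r: True, b: True, l: True, w: False}
  {w: True, b: True, l: True, r: False}


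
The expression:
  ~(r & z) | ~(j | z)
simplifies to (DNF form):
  ~r | ~z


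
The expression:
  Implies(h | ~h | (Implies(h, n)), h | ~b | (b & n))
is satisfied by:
  {n: True, h: True, b: False}
  {n: True, h: False, b: False}
  {h: True, n: False, b: False}
  {n: False, h: False, b: False}
  {n: True, b: True, h: True}
  {n: True, b: True, h: False}
  {b: True, h: True, n: False}


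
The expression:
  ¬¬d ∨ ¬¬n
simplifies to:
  d ∨ n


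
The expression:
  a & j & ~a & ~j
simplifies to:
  False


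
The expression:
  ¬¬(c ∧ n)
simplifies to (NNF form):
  c ∧ n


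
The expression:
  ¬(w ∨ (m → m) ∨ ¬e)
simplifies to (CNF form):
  False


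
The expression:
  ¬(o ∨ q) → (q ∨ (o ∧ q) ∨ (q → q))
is always true.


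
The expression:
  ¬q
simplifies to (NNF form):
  ¬q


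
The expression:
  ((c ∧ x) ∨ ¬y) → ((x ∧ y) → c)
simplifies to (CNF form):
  True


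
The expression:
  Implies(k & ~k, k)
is always true.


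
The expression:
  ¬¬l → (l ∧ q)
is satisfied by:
  {q: True, l: False}
  {l: False, q: False}
  {l: True, q: True}


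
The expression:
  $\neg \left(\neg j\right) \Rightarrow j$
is always true.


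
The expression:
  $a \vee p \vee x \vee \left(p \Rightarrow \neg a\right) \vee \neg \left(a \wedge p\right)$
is always true.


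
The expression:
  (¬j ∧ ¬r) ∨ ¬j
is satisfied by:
  {j: False}


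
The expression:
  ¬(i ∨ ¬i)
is never true.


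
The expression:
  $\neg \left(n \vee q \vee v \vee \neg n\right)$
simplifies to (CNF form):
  $\text{False}$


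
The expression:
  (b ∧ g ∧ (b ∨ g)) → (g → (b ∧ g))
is always true.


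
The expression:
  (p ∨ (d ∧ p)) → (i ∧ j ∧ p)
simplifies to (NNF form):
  (i ∧ j) ∨ ¬p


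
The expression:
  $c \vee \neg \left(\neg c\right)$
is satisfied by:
  {c: True}


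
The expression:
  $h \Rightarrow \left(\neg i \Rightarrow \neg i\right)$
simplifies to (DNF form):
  $\text{True}$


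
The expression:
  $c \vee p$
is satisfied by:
  {c: True, p: True}
  {c: True, p: False}
  {p: True, c: False}


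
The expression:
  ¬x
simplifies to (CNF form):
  ¬x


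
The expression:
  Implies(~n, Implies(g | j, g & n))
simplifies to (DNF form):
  n | (~g & ~j)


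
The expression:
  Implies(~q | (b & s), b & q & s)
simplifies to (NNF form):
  q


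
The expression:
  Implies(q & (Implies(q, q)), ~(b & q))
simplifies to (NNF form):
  ~b | ~q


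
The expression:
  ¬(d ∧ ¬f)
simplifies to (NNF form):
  f ∨ ¬d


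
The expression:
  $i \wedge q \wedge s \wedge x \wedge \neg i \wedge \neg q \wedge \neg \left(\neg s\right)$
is never true.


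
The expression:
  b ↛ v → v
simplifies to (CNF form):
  v ∨ ¬b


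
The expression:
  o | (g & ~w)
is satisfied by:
  {o: True, g: True, w: False}
  {o: True, g: False, w: False}
  {o: True, w: True, g: True}
  {o: True, w: True, g: False}
  {g: True, w: False, o: False}


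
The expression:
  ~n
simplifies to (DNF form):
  ~n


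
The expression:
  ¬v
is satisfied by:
  {v: False}


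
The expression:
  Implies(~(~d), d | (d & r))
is always true.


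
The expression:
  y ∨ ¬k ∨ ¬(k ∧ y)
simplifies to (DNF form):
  True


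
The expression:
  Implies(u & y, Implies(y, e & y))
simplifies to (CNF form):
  e | ~u | ~y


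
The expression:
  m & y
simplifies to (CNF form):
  m & y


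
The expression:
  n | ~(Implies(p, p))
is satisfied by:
  {n: True}


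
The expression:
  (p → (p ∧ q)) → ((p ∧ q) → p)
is always true.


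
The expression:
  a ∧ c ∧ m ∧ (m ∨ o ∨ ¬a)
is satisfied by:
  {a: True, m: True, c: True}


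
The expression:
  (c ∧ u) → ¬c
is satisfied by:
  {u: False, c: False}
  {c: True, u: False}
  {u: True, c: False}


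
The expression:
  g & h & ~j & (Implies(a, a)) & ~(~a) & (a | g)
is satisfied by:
  {a: True, h: True, g: True, j: False}


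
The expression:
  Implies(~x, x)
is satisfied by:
  {x: True}


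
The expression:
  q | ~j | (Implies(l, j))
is always true.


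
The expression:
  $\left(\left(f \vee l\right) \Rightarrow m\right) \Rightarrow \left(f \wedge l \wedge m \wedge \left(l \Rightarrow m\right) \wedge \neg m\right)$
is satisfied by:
  {l: True, f: True, m: False}
  {l: True, f: False, m: False}
  {f: True, l: False, m: False}


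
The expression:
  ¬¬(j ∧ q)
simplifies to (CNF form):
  j ∧ q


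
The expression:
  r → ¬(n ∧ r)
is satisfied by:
  {n: False, r: False}
  {r: True, n: False}
  {n: True, r: False}


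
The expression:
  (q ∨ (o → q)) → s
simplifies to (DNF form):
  s ∨ (o ∧ ¬q)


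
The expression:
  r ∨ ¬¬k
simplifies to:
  k ∨ r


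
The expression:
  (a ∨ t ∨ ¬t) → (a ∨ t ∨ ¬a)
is always true.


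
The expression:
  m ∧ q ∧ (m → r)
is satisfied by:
  {r: True, m: True, q: True}


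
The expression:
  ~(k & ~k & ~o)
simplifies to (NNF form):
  True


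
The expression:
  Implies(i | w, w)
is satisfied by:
  {w: True, i: False}
  {i: False, w: False}
  {i: True, w: True}


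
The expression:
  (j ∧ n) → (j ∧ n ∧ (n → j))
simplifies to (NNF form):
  True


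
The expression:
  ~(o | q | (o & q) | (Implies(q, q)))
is never true.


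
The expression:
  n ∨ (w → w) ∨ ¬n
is always true.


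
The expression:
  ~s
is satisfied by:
  {s: False}


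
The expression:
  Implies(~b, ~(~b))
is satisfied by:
  {b: True}


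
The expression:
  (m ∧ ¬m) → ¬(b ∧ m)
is always true.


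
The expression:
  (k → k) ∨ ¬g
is always true.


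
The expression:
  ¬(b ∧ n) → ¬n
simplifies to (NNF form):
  b ∨ ¬n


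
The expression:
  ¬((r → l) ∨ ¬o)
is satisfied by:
  {r: True, o: True, l: False}


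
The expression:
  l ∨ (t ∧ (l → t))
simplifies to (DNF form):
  l ∨ t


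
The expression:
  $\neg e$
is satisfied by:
  {e: False}


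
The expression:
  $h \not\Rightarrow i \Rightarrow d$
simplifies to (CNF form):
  $d \vee i \vee \neg h$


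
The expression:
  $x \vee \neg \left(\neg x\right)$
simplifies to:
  $x$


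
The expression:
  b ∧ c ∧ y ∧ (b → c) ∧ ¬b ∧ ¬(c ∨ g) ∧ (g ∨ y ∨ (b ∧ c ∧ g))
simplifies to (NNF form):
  False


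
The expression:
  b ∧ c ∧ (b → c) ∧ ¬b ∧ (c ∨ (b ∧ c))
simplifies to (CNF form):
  False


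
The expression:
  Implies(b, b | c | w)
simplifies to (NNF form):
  True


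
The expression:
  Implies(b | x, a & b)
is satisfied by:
  {a: True, x: False, b: False}
  {a: False, x: False, b: False}
  {b: True, a: True, x: False}
  {b: True, x: True, a: True}


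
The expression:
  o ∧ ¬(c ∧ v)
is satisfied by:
  {o: True, v: False, c: False}
  {c: True, o: True, v: False}
  {v: True, o: True, c: False}


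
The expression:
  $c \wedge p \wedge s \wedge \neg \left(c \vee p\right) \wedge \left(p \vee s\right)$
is never true.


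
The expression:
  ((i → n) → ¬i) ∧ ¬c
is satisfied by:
  {n: False, c: False, i: False}
  {i: True, n: False, c: False}
  {n: True, i: False, c: False}


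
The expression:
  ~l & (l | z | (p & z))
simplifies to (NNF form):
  z & ~l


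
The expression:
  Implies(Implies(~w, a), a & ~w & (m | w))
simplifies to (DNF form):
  (m & ~w) | (~a & ~w)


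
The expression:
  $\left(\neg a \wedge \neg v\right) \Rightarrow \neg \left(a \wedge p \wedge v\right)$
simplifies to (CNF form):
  $\text{True}$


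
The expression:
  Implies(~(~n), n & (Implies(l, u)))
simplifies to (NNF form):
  u | ~l | ~n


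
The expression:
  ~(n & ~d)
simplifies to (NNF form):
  d | ~n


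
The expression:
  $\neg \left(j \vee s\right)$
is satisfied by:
  {j: False, s: False}


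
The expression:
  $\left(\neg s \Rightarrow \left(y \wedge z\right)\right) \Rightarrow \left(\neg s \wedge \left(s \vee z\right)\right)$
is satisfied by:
  {s: False}


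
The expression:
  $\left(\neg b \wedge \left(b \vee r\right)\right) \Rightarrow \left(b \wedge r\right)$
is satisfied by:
  {b: True, r: False}
  {r: False, b: False}
  {r: True, b: True}


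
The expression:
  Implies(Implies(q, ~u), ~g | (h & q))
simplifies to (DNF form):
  ~g | (h & q) | (q & u)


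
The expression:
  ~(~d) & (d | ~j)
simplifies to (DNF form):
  d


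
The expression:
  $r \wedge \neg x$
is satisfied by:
  {r: True, x: False}


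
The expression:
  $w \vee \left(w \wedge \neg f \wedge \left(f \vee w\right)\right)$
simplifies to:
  $w$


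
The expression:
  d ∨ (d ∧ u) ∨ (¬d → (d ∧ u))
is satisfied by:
  {d: True}


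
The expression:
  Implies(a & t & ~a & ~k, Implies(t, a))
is always true.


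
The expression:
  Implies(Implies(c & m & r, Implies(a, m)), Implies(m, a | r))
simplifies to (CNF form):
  a | r | ~m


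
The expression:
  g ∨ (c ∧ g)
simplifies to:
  g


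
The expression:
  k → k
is always true.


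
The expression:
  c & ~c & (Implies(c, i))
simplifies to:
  False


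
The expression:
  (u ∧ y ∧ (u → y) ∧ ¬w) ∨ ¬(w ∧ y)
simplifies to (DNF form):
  ¬w ∨ ¬y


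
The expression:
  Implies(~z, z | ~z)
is always true.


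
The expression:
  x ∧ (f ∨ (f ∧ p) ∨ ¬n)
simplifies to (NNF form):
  x ∧ (f ∨ ¬n)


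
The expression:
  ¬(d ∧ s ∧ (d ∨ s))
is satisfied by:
  {s: False, d: False}
  {d: True, s: False}
  {s: True, d: False}


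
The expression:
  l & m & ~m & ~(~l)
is never true.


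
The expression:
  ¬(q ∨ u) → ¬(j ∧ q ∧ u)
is always true.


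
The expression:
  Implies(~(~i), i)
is always true.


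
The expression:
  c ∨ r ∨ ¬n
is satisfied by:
  {r: True, c: True, n: False}
  {r: True, c: False, n: False}
  {c: True, r: False, n: False}
  {r: False, c: False, n: False}
  {r: True, n: True, c: True}
  {r: True, n: True, c: False}
  {n: True, c: True, r: False}


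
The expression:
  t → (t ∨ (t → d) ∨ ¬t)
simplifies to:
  True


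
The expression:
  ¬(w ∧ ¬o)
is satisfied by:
  {o: True, w: False}
  {w: False, o: False}
  {w: True, o: True}


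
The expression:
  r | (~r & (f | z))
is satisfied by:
  {r: True, z: True, f: True}
  {r: True, z: True, f: False}
  {r: True, f: True, z: False}
  {r: True, f: False, z: False}
  {z: True, f: True, r: False}
  {z: True, f: False, r: False}
  {f: True, z: False, r: False}


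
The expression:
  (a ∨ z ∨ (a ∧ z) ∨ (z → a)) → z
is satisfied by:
  {z: True}


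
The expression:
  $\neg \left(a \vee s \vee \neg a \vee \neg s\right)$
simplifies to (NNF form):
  $\text{False}$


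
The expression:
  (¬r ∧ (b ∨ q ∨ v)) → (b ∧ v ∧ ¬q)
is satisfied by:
  {r: True, v: False, q: False, b: False}
  {r: True, b: True, v: False, q: False}
  {r: True, v: True, q: False, b: False}
  {r: True, b: True, v: True, q: False}
  {r: True, q: True, v: False, b: False}
  {r: True, q: True, b: True, v: False}
  {r: True, q: True, v: True, b: False}
  {r: True, b: True, q: True, v: True}
  {b: False, v: False, q: False, r: False}
  {b: True, v: True, q: False, r: False}
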